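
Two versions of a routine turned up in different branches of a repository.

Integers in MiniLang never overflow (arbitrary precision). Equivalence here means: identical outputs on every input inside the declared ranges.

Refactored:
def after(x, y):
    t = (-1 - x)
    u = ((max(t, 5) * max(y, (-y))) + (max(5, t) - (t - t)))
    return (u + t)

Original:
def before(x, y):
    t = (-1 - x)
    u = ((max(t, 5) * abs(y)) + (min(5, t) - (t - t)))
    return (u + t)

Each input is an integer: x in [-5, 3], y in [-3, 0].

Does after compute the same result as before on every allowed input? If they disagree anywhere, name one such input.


These are not equivalent — on x=-5, y=-3 the outputs split (23 vs 24).
before: t = 4; u = 19; return 23
after: t = 4; u = 20; return 24
verdict: not equivalent; witness: x=-5, y=-3


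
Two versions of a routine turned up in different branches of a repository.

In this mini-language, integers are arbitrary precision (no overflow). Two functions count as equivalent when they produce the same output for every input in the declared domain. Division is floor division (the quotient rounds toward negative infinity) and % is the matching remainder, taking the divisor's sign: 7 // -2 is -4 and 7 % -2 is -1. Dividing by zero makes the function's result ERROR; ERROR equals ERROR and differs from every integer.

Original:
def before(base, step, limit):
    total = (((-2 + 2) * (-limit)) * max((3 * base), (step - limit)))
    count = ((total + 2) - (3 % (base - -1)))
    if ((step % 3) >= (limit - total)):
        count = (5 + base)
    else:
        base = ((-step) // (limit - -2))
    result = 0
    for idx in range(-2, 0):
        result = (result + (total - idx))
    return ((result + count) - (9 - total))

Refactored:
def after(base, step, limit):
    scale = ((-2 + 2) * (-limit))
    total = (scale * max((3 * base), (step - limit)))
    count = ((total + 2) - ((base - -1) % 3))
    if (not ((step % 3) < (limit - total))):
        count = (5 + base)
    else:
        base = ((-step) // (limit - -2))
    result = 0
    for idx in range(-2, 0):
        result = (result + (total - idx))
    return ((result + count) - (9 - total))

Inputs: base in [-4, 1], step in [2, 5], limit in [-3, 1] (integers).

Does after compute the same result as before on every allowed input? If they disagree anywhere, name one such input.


The rewrite breaks on base=-3, step=3, limit=1, where the results are -3 and -5.
before: total=0, then count=3, then ((step % 3) >= (limit - total)) is false, then base=-1, then result=0, then (idx=-2), then result=2, then (idx=-1), then result=3, then returns -3
after: scale=0, then total=0, then count=1, then (not ((step % 3) < (limit - total))) is false, then base=-1, then result=0, then (idx=-2), then result=2, then (idx=-1), then result=3, then returns -5
verdict: not equivalent; witness: base=-3, step=3, limit=1


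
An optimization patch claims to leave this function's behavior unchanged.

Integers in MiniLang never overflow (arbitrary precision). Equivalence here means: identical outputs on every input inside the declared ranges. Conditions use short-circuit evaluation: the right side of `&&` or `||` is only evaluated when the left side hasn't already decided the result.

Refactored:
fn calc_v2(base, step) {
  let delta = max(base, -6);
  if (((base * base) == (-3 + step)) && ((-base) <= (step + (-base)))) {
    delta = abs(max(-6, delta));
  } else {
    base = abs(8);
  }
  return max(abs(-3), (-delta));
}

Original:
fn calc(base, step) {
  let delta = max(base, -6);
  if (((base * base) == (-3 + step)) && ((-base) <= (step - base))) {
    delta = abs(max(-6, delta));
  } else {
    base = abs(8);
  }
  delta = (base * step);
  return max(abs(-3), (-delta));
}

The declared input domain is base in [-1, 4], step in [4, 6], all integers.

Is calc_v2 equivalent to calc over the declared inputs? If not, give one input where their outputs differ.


Consider the input base=-1, step=4.
calc: delta = -1; (((base * base) == (-3 + step)) && ((-base) <= (step - base))) -> true; delta = 1; delta = -4; return 4
calc_v2: delta = -1; (((base * base) == (-3 + step)) && ((-base) <= (step + (-base)))) -> true; delta = 1; return 3
4 vs 3 — the two versions disagree here.
verdict: not equivalent; witness: base=-1, step=4


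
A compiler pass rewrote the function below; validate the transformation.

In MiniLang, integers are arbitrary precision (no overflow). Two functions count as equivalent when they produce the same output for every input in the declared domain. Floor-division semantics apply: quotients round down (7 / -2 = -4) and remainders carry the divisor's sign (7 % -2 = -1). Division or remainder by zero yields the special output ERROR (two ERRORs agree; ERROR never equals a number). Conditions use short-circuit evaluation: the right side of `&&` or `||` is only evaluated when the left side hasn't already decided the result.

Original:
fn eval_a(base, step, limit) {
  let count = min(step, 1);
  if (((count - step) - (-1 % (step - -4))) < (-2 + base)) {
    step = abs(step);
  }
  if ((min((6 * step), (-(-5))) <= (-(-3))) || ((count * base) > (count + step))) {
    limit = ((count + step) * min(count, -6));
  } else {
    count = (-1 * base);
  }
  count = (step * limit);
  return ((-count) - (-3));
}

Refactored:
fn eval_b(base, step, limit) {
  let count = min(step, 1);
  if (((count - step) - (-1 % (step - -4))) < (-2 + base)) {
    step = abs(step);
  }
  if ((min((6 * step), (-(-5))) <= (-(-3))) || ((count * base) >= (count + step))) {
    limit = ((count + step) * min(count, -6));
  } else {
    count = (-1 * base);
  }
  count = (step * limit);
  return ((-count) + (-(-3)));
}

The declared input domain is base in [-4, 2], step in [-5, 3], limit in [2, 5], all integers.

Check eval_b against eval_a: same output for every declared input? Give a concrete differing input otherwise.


The rewrite breaks on base=2, step=1, limit=2, where the results are 1 and 15.
eval_a: count becomes 1; next (((count - step) - (-1 % (step - -4))) < (-2 + base)) evaluates to true; next step becomes 1; next ((min((6 * step), (-(-5))) <= (-(-3))) || ((count * base) > (count + step))) evaluates to false; next count becomes -2; next count becomes 2; next final value 1
eval_b: count becomes 1; next (((count - step) - (-1 % (step - -4))) < (-2 + base)) evaluates to true; next step becomes 1; next ((min((6 * step), (-(-5))) <= (-(-3))) || ((count * base) >= (count + step))) evaluates to true; next limit becomes -12; next count becomes -12; next final value 15
verdict: not equivalent; witness: base=2, step=1, limit=2


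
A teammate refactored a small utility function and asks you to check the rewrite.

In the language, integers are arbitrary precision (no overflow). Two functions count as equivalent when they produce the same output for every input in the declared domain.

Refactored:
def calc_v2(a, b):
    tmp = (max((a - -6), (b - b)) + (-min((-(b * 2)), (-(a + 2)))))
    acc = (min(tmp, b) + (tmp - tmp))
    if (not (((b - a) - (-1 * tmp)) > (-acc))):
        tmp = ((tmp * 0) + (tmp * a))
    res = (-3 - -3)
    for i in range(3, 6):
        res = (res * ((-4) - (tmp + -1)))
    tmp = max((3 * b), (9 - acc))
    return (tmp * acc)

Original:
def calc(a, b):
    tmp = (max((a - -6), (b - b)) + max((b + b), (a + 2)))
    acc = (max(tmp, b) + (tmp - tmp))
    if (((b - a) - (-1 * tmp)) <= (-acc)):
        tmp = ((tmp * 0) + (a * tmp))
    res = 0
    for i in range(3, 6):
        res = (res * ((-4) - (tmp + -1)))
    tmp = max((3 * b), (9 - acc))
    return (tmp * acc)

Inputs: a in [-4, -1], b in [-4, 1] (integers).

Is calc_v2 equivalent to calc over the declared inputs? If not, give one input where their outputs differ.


At a=-4, b=-4: calc gives 0, calc_v2 gives -52.
verdict: not equivalent; witness: a=-4, b=-4


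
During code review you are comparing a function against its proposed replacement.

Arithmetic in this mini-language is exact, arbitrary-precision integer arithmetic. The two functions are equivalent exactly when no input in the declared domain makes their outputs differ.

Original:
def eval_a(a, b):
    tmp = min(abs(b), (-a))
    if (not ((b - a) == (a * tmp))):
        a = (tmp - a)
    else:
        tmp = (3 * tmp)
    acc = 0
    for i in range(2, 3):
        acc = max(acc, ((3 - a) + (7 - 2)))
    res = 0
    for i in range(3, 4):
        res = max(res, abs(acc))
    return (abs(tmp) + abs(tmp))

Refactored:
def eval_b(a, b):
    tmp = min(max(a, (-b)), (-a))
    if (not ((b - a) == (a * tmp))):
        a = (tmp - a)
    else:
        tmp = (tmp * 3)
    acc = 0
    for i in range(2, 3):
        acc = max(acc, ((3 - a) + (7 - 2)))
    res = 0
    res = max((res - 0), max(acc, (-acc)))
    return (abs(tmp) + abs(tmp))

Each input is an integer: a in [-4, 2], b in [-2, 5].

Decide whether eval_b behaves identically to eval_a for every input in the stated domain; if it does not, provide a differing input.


Consider the input a=-2, b=2.
eval_a: tmp becomes 2; next (not ((b - a) == (a * tmp))) evaluates to true; next a becomes 4; next acc becomes 0; next at i=2:; next acc becomes 4; next res becomes 0; next at i=3:; next res becomes 4; next final value 4
eval_b: tmp becomes -2; next (not ((b - a) == (a * tmp))) evaluates to false; next tmp becomes -6; next acc becomes 0; next at i=2:; next acc becomes 10; next res becomes 0; next res becomes 10; next final value 12
4 vs 12 — the two versions disagree here.
verdict: not equivalent; witness: a=-2, b=2


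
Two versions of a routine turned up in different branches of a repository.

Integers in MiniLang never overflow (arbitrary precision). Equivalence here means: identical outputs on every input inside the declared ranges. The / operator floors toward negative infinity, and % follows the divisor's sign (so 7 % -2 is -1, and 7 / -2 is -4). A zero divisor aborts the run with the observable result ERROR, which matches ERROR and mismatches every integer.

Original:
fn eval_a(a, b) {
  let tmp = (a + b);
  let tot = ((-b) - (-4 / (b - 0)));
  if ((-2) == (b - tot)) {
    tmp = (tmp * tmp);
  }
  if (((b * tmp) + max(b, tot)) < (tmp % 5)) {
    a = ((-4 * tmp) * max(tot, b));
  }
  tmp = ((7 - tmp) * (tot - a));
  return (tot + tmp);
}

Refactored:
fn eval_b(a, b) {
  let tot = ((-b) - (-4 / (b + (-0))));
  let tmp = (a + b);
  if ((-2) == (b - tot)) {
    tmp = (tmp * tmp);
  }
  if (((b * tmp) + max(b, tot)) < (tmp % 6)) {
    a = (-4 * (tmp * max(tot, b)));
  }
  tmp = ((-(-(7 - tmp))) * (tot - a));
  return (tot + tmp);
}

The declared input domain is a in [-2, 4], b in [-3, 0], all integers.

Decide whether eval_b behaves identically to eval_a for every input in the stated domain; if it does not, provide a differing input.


Take a=-2, b=-1.
eval_a: tmp=-3, then tot=-3, then ((-2) == (b - tot)) is false, then (((b * tmp) + max(b, tot)) < (tmp % 5)) is false, then tmp=-10, then returns -13
eval_b: tot=-3, then tmp=-3, then ((-2) == (b - tot)) is false, then (((b * tmp) + max(b, tot)) < (tmp % 6)) is true, then a=-12, then tmp=90, then returns 87
-13 and 87 differ, so these are not the same function on this domain.
verdict: not equivalent; witness: a=-2, b=-1


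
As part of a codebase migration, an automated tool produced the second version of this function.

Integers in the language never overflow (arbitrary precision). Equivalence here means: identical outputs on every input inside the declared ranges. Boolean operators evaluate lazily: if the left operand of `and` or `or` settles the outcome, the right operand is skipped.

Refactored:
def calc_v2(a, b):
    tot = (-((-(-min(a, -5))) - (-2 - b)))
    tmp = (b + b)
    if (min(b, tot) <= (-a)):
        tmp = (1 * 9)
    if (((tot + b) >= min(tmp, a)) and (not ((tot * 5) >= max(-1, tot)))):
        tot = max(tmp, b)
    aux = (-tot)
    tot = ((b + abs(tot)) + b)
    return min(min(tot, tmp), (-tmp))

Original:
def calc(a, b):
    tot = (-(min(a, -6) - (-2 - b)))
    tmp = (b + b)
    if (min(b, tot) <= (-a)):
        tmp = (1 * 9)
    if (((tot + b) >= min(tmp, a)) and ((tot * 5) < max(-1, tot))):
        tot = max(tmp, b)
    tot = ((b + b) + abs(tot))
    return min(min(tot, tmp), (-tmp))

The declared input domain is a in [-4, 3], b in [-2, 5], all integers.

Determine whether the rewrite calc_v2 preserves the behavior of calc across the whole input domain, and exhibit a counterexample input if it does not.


Evaluate both at a=-1, b=2.
calc: tot = 2; tmp = 4; (min(b, tot) <= (-a)) -> false; (((tot + b) >= min(tmp, a)) and ((tot * 5) < max(-1, tot))) -> false; tot = 6; return -4
calc_v2: tot = 1; tmp = 4; (min(b, tot) <= (-a)) -> true; tmp = 9; (((tot + b) >= min(tmp, a)) and (not ((tot * 5) >= max(-1, tot)))) -> false; aux = -1; tot = 5; return -9
-4 != -9, so the rewrite changes behavior.
verdict: not equivalent; witness: a=-1, b=2


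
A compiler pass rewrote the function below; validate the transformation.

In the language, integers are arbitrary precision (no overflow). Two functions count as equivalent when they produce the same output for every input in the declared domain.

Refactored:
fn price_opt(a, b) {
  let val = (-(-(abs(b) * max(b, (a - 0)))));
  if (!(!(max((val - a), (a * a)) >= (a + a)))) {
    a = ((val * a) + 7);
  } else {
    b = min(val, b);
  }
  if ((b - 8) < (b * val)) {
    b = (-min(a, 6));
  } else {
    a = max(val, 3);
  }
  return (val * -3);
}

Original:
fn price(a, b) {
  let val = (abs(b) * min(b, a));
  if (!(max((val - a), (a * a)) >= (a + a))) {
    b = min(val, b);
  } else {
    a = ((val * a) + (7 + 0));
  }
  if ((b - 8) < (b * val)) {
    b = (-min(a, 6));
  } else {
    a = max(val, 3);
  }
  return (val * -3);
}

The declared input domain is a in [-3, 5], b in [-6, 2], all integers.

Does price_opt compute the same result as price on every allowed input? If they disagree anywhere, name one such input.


The rewrite breaks on a=-3, b=-6, where the results are 108 and 54.
price: val=-36, then (!(max((val - a), (a * a)) >= (a + a))) is false, then a=115, then ((b - 8) < (b * val)) is true, then b=-6, then returns 108
price_opt: val=-18, then (!(!(max((val - a), (a * a)) >= (a + a)))) is true, then a=61, then ((b - 8) < (b * val)) is true, then b=-6, then returns 54
verdict: not equivalent; witness: a=-3, b=-6


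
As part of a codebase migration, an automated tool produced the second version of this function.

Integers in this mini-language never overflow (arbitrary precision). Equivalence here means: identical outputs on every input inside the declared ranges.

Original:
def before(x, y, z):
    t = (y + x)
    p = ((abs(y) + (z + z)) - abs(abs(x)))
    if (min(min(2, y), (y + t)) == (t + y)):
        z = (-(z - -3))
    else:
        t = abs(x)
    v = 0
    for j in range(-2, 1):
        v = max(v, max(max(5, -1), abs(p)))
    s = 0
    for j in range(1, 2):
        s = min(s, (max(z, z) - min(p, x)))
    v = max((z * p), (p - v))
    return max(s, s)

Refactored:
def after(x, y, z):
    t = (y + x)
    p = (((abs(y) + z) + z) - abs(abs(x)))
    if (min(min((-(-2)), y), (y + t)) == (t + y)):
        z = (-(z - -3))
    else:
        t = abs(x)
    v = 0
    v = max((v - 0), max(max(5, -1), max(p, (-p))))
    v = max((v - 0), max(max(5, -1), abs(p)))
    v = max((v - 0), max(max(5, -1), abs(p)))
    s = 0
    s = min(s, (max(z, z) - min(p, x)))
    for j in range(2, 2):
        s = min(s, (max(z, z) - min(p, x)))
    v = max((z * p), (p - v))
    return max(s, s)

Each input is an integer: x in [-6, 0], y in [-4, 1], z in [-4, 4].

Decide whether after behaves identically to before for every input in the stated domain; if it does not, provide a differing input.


Reading the diff, among the changes: statement counts differ; and arithmetic usage differs; and constant usage differs; and loop structure differs; and min/max/abs usage differs.
As a probe, take x=-4, y=-4, z=1: before runs t = -8; p = 2; (min(min(2, y), (y + t)) == (t + y)) -> true; z = -4; v = 0; [j=-2]; v = 5; [j=-1]; v = 5; [j=0]; v = 5; s = 0; [j=1]; s = 0; v = -3; return 0; after runs t = -8; p = 2; (min(min((-(-2)), y), (y + t)) == (t + y)) -> true; z = -4; v = 0; v = 5; v = 5; v = 5; s = 0; s = 0; the j loop: no iterations; v = -3; return 0; both end at 0.
Checked all 378 inputs in the declared domain: the outputs agree on every one.
verdict: equivalent


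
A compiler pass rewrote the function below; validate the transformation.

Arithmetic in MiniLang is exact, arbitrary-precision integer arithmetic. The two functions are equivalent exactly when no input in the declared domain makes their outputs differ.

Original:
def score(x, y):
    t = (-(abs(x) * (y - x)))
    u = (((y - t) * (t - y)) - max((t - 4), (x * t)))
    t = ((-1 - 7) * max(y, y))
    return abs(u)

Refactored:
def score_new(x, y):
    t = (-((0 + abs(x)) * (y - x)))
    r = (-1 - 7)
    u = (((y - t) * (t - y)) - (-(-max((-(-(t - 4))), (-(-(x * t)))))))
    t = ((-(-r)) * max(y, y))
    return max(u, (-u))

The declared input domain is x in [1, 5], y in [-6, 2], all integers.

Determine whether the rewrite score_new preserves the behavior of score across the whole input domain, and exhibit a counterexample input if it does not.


Although statement counts differ; and arithmetic usage differs; and constant usage differs; and min/max/abs usage differs; and local variable names differ, 45/45 inputs agree.
verdict: equivalent


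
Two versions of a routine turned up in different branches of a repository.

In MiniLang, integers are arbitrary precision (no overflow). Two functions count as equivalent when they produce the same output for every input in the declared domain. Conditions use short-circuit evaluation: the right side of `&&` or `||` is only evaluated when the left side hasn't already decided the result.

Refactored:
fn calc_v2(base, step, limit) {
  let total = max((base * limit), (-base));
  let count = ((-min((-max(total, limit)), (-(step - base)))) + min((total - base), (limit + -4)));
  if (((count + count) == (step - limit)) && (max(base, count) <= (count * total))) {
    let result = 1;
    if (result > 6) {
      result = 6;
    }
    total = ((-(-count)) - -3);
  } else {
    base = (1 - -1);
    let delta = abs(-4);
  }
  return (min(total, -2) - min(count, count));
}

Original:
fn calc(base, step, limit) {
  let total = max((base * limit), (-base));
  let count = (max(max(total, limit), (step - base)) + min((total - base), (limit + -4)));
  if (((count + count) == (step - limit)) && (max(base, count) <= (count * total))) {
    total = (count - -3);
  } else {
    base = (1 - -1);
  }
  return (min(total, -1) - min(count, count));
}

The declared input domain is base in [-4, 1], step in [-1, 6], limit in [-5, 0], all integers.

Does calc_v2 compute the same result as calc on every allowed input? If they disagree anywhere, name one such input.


Take base=-4, step=-1, limit=-5.
calc: total := 20 | count := 11 | (((count + count) == (step - limit)) && (max(base, count) <= (count * total))): false | base := 2 | result -12
calc_v2: total := 20 | count := 11 | (((count + count) == (step - limit)) && (max(base, count) <= (count * total))): false | base := 2 | delta := 4 | result -13
-12 and -13 differ, so these are not the same function on this domain.
verdict: not equivalent; witness: base=-4, step=-1, limit=-5


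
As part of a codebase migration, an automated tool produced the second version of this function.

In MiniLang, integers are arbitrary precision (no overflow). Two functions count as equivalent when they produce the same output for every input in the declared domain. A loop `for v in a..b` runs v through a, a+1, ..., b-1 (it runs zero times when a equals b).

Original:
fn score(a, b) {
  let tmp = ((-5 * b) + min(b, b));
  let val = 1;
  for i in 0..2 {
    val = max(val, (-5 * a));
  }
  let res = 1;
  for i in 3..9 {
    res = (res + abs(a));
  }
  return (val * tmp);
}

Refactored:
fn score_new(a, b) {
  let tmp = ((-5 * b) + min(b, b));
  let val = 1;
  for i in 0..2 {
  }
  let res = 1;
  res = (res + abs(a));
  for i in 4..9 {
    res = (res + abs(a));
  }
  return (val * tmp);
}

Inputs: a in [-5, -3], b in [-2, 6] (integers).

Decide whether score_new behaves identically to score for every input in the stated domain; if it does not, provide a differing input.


Consider the input a=-5, b=-2.
score: tmp becomes 8; next val becomes 1; next at i=0:; next val becomes 25; next at i=1:; next val becomes 25; next res becomes 1; next at i=3:; next res becomes 6; next at i=4:; next res becomes 11; next at i=5:; next res becomes 16; next at i=6:; next res becomes 21; next at i=7:; next res becomes 26; next at i=8:; next res becomes 31; next final value 200
score_new: tmp becomes 8; next val becomes 1; next at i=0:; next at i=1:; next res becomes 1; next res becomes 6; next at i=4:; next res becomes 11; next at i=5:; next res becomes 16; next at i=6:; next res becomes 21; next at i=7:; next res becomes 26; next at i=8:; next res becomes 31; next final value 8
200 against 8: the behavior changed.
verdict: not equivalent; witness: a=-5, b=-2


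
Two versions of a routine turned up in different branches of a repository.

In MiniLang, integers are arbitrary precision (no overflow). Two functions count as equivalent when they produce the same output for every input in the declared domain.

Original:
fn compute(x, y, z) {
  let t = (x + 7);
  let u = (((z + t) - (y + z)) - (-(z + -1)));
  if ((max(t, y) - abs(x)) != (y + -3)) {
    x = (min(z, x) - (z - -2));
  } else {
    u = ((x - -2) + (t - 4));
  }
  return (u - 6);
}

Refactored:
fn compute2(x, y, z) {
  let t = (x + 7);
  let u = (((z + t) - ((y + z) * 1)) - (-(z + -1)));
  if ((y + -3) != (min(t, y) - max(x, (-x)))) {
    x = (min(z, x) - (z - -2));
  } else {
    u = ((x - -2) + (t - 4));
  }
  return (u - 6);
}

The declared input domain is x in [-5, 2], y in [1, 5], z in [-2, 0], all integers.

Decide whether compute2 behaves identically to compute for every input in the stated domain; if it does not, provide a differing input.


Take x=-4, y=2, z=-2.
compute: t = 3; u = -2; ((max(t, y) - abs(x)) != (y + -3)) -> false; u = -3; return -9
compute2: t = 3; u = -2; ((y + -3) != (min(t, y) - max(x, (-x)))) -> true; x = -4; return -8
-9 and -8 differ, so these are not the same function on this domain.
verdict: not equivalent; witness: x=-4, y=2, z=-2


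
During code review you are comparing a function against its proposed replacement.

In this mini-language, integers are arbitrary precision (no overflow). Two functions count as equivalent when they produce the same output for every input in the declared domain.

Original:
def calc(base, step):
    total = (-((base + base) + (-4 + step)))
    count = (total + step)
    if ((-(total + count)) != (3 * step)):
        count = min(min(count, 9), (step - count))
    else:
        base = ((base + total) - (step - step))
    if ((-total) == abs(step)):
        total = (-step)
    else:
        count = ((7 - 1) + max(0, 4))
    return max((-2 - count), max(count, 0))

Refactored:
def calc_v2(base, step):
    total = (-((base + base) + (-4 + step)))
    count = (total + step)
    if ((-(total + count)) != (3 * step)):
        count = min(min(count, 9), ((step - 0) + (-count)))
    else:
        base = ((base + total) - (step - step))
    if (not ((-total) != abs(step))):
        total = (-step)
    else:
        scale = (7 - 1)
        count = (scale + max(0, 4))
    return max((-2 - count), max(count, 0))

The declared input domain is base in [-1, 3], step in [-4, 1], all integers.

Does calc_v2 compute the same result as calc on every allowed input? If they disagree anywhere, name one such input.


Reading the diff, among the changes: arithmetic usage differs; and boolean connective usage differs; and constant usage differs; and comparison usage differs; and statement counts differ; and local variable names differ.
Spot check at base=3, step=1 — calc: total becomes -3; next count becomes -2; next ((-(total + count)) != (3 * step)) evaluates to true; next count becomes -2; next ((-total) == abs(step)) evaluates to false; next count becomes 10; next final value 10. calc_v2: total becomes -3; next count becomes -2; next ((-(total + count)) != (3 * step)) evaluates to true; next count becomes -2; next (not ((-total) != abs(step))) evaluates to false; next scale becomes 6; next count becomes 10; next final value 10. Both give 10.
Checked all 30 inputs in the declared domain: the outputs agree on every one.
verdict: equivalent


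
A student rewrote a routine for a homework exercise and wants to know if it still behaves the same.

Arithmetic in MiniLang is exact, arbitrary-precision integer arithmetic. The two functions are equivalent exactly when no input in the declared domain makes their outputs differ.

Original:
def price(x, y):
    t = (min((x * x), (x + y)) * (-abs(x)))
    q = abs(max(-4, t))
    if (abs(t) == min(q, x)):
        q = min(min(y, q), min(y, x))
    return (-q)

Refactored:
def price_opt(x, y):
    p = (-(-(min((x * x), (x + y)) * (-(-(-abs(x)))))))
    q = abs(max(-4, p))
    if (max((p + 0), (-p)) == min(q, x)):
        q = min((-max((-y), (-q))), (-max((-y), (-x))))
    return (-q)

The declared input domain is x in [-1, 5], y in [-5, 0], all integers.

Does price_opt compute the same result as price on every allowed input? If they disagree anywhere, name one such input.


Side by side, the visible changes include: min/max/abs usage differs, and local variable names differ, and arithmetic usage differs, and constant usage differs.
As a probe, take x=3, y=-5: price runs t=6, then q=6, then (abs(t) == min(q, x)) is false, then returns -6; price_opt runs p=6, then q=6, then (max((p + 0), (-p)) == min(q, x)) is false, then returns -6; both end at -6.
Checked all 42 inputs in the declared domain: the outputs agree on every one.
verdict: equivalent


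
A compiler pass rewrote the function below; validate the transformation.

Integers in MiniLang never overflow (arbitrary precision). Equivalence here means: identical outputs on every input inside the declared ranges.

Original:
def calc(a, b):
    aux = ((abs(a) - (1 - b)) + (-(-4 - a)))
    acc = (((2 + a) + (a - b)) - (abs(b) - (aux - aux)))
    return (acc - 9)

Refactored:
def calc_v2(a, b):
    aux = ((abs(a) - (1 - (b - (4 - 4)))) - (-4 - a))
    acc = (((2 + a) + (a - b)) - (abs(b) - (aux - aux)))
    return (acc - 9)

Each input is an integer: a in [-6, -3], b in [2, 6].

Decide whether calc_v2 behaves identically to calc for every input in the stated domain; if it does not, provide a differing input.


The two are interchangeable: arithmetic usage differs; constant usage differs, and every declared input agrees.
Tracing a=-5, b=2: calc: aux := 5 | acc := -12 | result -21 | calc_v2: aux := 5 | acc := -12 | result -21 — matching result -21.
Every one of the 20 inputs gives matching results.
verdict: equivalent


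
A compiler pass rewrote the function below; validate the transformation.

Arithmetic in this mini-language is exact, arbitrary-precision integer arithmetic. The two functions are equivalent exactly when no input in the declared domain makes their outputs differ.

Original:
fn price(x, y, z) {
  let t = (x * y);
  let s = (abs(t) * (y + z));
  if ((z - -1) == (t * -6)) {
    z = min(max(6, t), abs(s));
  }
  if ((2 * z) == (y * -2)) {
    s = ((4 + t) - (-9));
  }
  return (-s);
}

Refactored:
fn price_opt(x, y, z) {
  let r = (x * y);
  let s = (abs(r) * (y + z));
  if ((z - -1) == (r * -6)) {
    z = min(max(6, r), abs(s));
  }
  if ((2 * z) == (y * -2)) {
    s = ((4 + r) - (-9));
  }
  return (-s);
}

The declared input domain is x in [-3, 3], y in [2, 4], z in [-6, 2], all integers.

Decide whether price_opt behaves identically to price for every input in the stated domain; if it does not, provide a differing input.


The two are interchangeable: local variable names differ, and every declared input agrees.
One worked example (x=0, y=3, z=1) — price: t = 0; s = 0; ((z - -1) == (t * -6)) -> false; ((2 * z) == (y * -2)) -> false; return 0; price_opt: r = 0; s = 0; ((z - -1) == (r * -6)) -> false; ((2 * z) == (y * -2)) -> false; return 0; agreement on 0.
Across all 189 domain points the two functions coincide.
verdict: equivalent


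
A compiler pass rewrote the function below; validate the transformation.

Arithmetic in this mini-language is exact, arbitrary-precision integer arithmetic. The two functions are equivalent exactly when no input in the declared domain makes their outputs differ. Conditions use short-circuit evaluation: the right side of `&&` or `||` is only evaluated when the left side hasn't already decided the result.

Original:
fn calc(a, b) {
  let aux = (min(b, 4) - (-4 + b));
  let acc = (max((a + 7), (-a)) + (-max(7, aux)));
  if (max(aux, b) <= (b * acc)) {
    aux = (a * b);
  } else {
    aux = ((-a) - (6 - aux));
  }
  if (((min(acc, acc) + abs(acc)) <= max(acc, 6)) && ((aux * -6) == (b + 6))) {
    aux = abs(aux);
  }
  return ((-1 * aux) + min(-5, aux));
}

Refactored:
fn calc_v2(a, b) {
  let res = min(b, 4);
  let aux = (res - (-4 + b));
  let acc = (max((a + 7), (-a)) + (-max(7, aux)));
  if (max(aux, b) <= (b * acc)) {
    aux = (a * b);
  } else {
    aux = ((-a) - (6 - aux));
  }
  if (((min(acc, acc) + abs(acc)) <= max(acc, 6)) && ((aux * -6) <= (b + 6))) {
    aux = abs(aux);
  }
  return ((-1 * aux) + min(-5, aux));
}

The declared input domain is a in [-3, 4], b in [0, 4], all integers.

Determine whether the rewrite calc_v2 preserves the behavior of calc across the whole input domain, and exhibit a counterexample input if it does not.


Consider the input a=-1, b=1.
calc: aux becomes 4; next acc becomes -1; next (max(aux, b) <= (b * acc)) evaluates to false; next aux becomes -1; next (((min(acc, acc) + abs(acc)) <= max(acc, 6)) && ((aux * -6) == (b + 6))) evaluates to false; next final value -4
calc_v2: res becomes 1; next aux becomes 4; next acc becomes -1; next (max(aux, b) <= (b * acc)) evaluates to false; next aux becomes -1; next (((min(acc, acc) + abs(acc)) <= max(acc, 6)) && ((aux * -6) <= (b + 6))) evaluates to true; next aux becomes 1; next final value -6
-4 and -6 differ, so these are not the same function on this domain.
verdict: not equivalent; witness: a=-1, b=1


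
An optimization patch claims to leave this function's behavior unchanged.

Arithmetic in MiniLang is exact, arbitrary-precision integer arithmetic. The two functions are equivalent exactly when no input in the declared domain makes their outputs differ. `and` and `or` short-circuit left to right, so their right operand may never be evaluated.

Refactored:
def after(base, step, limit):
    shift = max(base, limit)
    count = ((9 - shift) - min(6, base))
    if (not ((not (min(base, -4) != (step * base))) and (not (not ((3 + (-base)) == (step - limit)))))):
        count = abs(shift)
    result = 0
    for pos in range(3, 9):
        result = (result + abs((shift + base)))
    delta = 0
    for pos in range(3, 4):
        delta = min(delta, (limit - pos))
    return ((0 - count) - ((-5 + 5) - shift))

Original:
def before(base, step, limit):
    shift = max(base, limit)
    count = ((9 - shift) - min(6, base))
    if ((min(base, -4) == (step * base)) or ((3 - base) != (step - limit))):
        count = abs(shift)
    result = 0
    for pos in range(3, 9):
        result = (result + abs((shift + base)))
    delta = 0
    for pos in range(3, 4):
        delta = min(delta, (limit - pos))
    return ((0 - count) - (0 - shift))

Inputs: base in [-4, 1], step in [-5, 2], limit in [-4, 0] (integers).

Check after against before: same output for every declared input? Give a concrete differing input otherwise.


These are not equivalent — on base=-3, step=2, limit=-4 the outputs split (-18 vs -6).
before: shift=-3, then count=15, then ((min(base, -4) == (step * base)) or ((3 - base) != (step - limit))) is false, then result=0, then (pos=3), then result=6, then (pos=4), then result=12, then (pos=5), then result=18, then (pos=6), then result=24, then (pos=7), then result=30, then (pos=8), then result=36, then delta=0, then (pos=3), then delta=-7, then returns -18
after: shift=-3, then count=15, then (not ((not (min(base, -4) != (step * base))) and (not (not ((3 + (-base)) == (step - limit)))))) is true, then count=3, then result=0, then (pos=3), then result=6, then (pos=4), then result=12, then (pos=5), then result=18, then (pos=6), then result=24, then (pos=7), then result=30, then (pos=8), then result=36, then delta=0, then (pos=3), then delta=-7, then returns -6
verdict: not equivalent; witness: base=-3, step=2, limit=-4


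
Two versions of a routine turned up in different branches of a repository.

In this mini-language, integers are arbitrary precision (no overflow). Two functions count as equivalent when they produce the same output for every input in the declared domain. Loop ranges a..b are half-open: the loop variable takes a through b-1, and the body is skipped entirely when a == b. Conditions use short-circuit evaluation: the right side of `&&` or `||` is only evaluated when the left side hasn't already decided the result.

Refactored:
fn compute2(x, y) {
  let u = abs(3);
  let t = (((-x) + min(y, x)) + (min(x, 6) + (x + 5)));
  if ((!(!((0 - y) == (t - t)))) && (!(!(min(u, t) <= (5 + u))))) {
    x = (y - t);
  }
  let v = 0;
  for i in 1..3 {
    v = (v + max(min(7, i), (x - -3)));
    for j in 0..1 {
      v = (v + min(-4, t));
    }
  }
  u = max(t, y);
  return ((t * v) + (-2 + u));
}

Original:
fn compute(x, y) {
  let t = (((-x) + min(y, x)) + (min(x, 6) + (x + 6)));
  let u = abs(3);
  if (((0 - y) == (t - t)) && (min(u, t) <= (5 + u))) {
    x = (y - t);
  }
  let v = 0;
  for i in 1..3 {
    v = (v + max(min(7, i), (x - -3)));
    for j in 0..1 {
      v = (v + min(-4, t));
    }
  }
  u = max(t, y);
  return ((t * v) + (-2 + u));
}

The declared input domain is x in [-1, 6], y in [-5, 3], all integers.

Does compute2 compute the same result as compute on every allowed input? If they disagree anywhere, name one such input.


On input x=-1, y=-5, compute returns -2 while compute2 returns 1.
verdict: not equivalent; witness: x=-1, y=-5


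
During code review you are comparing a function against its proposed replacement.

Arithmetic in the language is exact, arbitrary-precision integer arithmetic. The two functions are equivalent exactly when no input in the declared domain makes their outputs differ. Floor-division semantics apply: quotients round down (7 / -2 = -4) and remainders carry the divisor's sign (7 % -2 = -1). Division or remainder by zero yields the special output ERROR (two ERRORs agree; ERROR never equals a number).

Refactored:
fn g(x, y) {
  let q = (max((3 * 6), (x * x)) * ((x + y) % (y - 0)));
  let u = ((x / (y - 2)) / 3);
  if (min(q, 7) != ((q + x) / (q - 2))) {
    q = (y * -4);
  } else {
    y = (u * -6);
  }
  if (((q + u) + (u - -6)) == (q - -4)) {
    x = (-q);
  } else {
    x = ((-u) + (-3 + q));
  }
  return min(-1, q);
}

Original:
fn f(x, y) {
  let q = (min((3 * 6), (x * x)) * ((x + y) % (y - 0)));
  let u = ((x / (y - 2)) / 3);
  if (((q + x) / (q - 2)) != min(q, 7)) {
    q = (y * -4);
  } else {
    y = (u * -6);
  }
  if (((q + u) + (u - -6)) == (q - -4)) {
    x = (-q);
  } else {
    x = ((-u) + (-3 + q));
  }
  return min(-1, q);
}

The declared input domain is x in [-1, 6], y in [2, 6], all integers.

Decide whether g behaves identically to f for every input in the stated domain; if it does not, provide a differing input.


Evaluate both at x=-1, y=3.
f: q = 2; u = -1; division by zero -> ERROR
g: q = 36; u = -1; (min(q, 7) != ((q + x) / (q - 2))) -> true; q = -12; (((q + u) + (u - -6)) == (q - -4)) -> true; x = 12; return -12
ERROR vs -12 — the two versions disagree here.
verdict: not equivalent; witness: x=-1, y=3


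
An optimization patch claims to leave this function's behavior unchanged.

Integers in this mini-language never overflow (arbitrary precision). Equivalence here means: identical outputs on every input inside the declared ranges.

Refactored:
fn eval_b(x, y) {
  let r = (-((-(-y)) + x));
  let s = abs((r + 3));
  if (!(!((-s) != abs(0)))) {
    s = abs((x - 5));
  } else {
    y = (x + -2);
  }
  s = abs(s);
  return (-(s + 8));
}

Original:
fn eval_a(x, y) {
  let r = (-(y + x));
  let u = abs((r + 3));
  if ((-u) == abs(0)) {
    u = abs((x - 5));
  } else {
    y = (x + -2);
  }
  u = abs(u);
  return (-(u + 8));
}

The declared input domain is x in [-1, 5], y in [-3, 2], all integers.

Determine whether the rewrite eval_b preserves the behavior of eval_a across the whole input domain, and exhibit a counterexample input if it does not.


Run the pair on x=-1, y=-3.
eval_a: r := 4 | u := 7 | ((-u) == abs(0)): false | y := -3 | u := 7 | result -15
eval_b: r := 4 | s := 7 | (!(!((-s) != abs(0)))): true | s := 6 | s := 6 | result -14
-15 != -14, so the rewrite changes behavior.
verdict: not equivalent; witness: x=-1, y=-3


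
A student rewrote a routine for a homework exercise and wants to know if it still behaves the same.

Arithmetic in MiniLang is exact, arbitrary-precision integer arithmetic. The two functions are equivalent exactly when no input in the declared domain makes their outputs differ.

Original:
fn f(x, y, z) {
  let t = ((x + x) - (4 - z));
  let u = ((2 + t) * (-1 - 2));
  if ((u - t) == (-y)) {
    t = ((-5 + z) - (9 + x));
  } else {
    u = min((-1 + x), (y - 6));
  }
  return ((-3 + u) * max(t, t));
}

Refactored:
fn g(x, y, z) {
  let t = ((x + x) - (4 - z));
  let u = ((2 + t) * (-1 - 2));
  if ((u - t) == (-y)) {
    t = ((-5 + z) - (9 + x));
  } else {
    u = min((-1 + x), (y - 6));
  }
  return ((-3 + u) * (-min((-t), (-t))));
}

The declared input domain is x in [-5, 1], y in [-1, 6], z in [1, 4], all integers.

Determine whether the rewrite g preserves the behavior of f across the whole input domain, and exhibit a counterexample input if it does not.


Differences: min/max/abs usage differs — yet all 224 inputs agree.
verdict: equivalent


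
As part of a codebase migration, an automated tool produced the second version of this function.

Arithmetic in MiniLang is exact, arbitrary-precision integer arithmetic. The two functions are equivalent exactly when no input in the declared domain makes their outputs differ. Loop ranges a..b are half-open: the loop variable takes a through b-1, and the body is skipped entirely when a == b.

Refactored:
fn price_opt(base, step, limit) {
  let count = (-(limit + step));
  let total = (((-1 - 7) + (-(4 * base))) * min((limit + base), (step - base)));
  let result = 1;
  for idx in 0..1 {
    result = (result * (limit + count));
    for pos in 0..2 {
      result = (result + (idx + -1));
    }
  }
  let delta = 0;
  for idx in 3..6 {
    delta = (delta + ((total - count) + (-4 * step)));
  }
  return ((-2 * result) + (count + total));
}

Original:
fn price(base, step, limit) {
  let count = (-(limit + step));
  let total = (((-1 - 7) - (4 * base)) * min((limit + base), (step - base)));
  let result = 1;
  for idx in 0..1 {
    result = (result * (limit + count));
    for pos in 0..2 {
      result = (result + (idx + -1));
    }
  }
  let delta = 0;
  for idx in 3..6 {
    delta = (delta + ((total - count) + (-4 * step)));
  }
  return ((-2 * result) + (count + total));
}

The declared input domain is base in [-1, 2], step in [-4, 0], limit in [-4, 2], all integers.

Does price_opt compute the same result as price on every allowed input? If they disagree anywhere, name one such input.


The two versions differ — the changes include arithmetic usage differs.
Tracing base=-1, step=0, limit=0: price: count = 0; total = 4; result = 1; [idx=0]; result = 0; [pos=0]; result = -1; [pos=1]; result = -2; delta = 0; [idx=3]; delta = 4; [idx=4]; delta = 8; [idx=5]; delta = 12; return 8 | price_opt: count = 0; total = 4; result = 1; [idx=0]; result = 0; [pos=0]; result = -1; [pos=1]; result = -2; delta = 0; [idx=3]; delta = 4; [idx=4]; delta = 8; [idx=5]; delta = 12; return 8 — matching result 8.
Every one of the 140 inputs gives matching results.
verdict: equivalent


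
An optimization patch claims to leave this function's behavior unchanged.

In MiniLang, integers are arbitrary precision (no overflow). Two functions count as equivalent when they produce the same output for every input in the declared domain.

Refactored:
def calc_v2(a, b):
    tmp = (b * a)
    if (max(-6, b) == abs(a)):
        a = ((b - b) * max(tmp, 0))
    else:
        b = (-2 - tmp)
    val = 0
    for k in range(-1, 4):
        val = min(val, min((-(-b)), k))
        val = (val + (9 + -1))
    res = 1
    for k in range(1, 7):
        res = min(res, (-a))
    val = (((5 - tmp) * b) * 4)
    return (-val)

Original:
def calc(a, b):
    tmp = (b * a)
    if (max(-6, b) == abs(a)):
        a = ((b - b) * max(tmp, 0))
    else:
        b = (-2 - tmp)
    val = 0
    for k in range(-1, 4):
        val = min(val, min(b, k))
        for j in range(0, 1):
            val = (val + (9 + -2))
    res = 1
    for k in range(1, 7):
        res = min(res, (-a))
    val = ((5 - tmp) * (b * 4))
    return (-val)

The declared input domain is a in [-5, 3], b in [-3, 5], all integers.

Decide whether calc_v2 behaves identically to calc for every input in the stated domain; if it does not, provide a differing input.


Equivalent. The suspicious edit (`-2` became `-1`) never changes the result for any input inside the declared domain.
Across all 81 domain points the two functions coincide.
As a probe, take a=0, b=-3: calc runs tmp := 0 | (max(-6, b) == abs(a)): false | b := -2 | val := 0 | iter k=-1: | val := -2 | iter j=0: | val := 5 | iter k=0: | val := -2 | iter j=0: | val := 5 | iter k=1: | val := -2 | iter j=0: | val := 5 | iter k=2: | val := -2 | iter j=0: | val := 5 | iter k=3: | val := -2 | iter j=0: | val := 5 | res := 1 | iter k=1: | res := 0 | iter k=2: | res := 0 | iter k=3: | res := 0 | iter k=4: | res := 0 | iter k=5: | res := 0 | iter k=6: | res := 0 | val := -40 | result 40; calc_v2 runs tmp := 0 | (max(-6, b) == abs(a)): false | b := -2 | val := 0 | iter k=-1: | val := -2 | val := 6 | iter k=0: | val := -2 | val := 6 | iter k=1: | val := -2 | val := 6 | iter k=2: | val := -2 | val := 6 | iter k=3: | val := -2 | val := 6 | res := 1 | iter k=1: | res := 0 | iter k=2: | res := 0 | iter k=3: | res := 0 | iter k=4: | res := 0 | iter k=5: | res := 0 | iter k=6: | res := 0 | val := -40 | result 40; both end at 40.
verdict: equivalent
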